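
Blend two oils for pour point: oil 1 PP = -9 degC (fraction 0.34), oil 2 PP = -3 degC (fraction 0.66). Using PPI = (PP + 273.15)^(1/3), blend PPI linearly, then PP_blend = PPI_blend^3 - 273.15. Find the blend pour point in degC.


PPI_1 = (-9 + 273.15)^(1/3) = 6.416283
PPI_2 = (-3 + 273.15)^(1/3) = 6.464501
PPI_blend = 0.34 * 6.416283 + 0.66 * 6.464501 = 6.448107
PP_blend = 6.448107^3 - 273.15 = 268.0999 - 273.15 = -5.05

-5.05 degC


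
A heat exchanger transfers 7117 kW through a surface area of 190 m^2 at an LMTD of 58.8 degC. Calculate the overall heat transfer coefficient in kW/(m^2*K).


From Q = U*A*LMTD, U = Q / (A * LMTD)
U = 7117 / (190 * 58.8) = 7117 / 11172 = 0.6370

0.6370 kW/(m^2*K)


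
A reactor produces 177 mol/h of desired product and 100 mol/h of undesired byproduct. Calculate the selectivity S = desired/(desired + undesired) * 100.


Selectivity = desired / (desired + undesired) * 100
Total products = 177 + 100 = 277 mol/h
S = 177 / 277 * 100
= 0.6390 * 100
= 63.90 %

63.90 %


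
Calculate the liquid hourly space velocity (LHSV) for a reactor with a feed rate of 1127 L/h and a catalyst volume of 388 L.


LHSV = volumetric feed rate / catalyst volume
= 1127 L/h / 388 L
= 2.905 h^-1

2.905 h^-1


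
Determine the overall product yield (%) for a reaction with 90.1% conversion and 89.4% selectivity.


Overall yield = conversion (%) * selectivity (%) / 100
Conversion = 90.1%, Selectivity = 89.4%
Y = 90.1 * 89.4 / 100
= 80.5494 %

80.5494 %


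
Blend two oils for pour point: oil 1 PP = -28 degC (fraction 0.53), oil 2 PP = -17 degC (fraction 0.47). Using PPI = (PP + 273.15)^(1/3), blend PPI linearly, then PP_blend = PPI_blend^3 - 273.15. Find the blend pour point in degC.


PPI_1 = (-28 + 273.15)^(1/3) = 6.258601
PPI_2 = (-17 + 273.15)^(1/3) = 6.350844
PPI_blend = 0.53 * 6.258601 + 0.47 * 6.350844 = 6.301955
PP_blend = 6.301955^3 - 273.15 = 250.2799 - 273.15 = -22.87

-22.87 degC


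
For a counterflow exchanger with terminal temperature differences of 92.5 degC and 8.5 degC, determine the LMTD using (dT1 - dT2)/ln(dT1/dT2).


LMTD = (dT1 - dT2) / ln(dT1/dT2)
= (92.5 - 8.5) / ln(92.5 / 8.5) = 84 / 2.38714 = 35.19

35.19 degC


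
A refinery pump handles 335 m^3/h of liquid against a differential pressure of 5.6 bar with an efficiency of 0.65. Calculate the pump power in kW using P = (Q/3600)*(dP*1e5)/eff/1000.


Q = 335 / 3600 = 0.0930556 m^3/s
P = 0.0930556 * (5.6 * 1e5) / 0.65 / 1000 = 80.17

80.17 kW


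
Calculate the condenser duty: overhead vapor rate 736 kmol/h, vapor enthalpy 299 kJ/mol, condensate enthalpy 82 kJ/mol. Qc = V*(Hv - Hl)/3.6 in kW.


Qc = 736 * (299 - 82) / 3.6 = 736 * 217 / 3.6 = 44360

44360 kW


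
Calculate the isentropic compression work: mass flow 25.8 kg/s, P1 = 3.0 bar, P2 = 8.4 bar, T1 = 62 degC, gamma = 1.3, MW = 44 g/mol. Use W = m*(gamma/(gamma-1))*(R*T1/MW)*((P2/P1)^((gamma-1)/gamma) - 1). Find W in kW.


Isentropic work: W = m*(gamma/(gamma-1))*(R*T1/MW)*((P2/P1)^((gamma-1)/gamma) - 1)
T1 = 62 + 273.15 = 335.15 K
Pressure ratio = 8.4 / 3.0 = 2.8
Exponent = (1.3 - 1)/1.3 = 0.230769
(P2/P1)^exp - 1 = 2.8^0.230769 - 1 = 0.268207
W = 25.8 * 1.3 / 0.3 * 8.314 * 335.15 / 44 * 0.268207 = 1899

1899 kW


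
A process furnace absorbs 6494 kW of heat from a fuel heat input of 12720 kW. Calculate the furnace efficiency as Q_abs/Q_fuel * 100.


Furnace efficiency = Q_absorbed / Q_fuel * 100
= 6494 / 12720 * 100 = 51.05

51.05 %


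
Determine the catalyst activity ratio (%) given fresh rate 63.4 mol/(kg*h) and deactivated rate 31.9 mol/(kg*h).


Activity (%) = (rate_used / rate_fresh) * 100
rate_used = 31.9, rate_fresh = 63.4
= (31.9 / 63.4) * 100
= 0.5032 * 100 = 50.32

50.32 %


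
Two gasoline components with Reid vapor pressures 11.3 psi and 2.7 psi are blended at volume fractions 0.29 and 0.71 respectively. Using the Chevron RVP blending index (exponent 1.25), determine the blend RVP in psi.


Chevron index: RVP_blend = (sum xi*RVPi^1.25)^(1/1.25)
RVP^1.25 terms: 0.29 * 11.3^1.25 + 0.71 * 2.7^1.25 = 8.46555
RVP_blend = 8.46555^(1/1.25) = 5.522

5.522 psi


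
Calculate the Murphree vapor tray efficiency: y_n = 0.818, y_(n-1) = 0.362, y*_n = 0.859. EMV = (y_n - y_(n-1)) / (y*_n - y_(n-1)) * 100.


Murphree vapor efficiency: EMV = (y_n - y_(n-1)) / (y*_n - y_(n-1)) * 100
EMV = (0.818 - 0.362) / (0.859 - 0.362) * 100 = 0.456 / 0.497 * 100 = 91.75

91.75 %


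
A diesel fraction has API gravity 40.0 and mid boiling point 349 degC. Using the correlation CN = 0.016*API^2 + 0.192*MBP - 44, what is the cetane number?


CN = 0.016 * 40.0^2 + 0.192 * 349 - 44
CN = 25.6 + 67.008 - 44 = 48.608

48.608


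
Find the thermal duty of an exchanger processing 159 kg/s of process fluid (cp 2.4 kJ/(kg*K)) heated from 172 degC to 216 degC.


Q = m_dot * cp * delta_T
delta_T = 216 - 172 = 44 K
Q = 159 * 2.4 * 44
= 381.6 * 44
= 16790.4 kW

16790.4 kW


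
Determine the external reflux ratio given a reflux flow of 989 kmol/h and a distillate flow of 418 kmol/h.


Reflux ratio definition: R = L / D (liquid returned / distillate withdrawn)
L = 989 kmol/h, D = 418 kmol/h
R = 989 / 418 = 2.366

2.366


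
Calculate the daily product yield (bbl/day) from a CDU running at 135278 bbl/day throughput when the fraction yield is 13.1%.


Crude throughput = 135278 bbl/day
Fraction yield = 13.1%
yield = throughput * fraction / 100
yield = 135278 * 13.1 / 100 = 17721.418

17721.418 bbl/day


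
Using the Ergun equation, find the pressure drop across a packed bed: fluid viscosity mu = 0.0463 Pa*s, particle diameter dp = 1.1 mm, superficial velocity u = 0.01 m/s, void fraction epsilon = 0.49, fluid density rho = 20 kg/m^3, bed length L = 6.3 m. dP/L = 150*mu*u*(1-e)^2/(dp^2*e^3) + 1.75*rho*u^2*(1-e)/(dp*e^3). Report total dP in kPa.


dp = 1.1 mm = 0.0011 m
Viscous term = 150*0.0463*0.01*(1-0.49)^2 / (0.0011^2*0.49^3) = 126893
Inertial term = 1.75*20*0.01^2*(1-0.49) / (0.0011*0.49^3) = 13.793
dP/L = 126893 + 13.793 = 126907 Pa/m
dP = 126907 * 6.3 / 1000 = 799.5 kPa

799.5 kPa


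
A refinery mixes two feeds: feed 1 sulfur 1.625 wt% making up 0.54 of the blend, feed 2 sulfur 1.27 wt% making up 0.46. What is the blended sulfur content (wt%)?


Linear sulfur blending: S_blend = x1*S1 + x2*S2
Contribution 1: 0.54 * 1.625 = 0.8775 wt%
Contribution 2: 0.46 * 1.27 = 0.5842 wt%
S_blend = 0.8775 + 0.5842 = 1.4617

1.4617 wt%


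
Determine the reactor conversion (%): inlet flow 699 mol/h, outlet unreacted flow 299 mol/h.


X = (F_in - F_out) / F_in * 100
Moles reacted = 699 - 299 = 400
X = 400 / 699 * 100
= 0.5722 * 100
= 57.22 %

57.22 %


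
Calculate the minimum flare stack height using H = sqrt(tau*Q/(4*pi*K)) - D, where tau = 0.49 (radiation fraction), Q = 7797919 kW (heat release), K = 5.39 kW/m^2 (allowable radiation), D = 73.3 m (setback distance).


tau*Q/(4*pi*K) = 0.49 * 7797919 / (4 * pi * 5.39) = 56412.6
sqrt(56412.6) = 237.513
H = 237.513 - 73.3 = 164.2

164.2 m


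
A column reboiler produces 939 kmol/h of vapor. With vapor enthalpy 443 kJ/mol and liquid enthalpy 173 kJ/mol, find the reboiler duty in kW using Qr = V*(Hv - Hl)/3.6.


Qr = 939 * (443 - 173) / 3.6 = 939 * 270 / 3.6 = 70420

70420 kW


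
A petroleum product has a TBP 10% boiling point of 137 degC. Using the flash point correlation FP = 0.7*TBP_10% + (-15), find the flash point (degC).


FP = 0.7 * 137 + (-15) = 80.9

80.9 degC


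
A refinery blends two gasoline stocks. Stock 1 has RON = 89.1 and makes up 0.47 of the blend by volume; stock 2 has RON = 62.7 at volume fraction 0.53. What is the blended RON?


Linear blending: RON_blend = sum(vi * RONi)
Contribution 1: 0.47 * 89.1 = 41.877
Contribution 2: 0.53 * 62.7 = 33.231
RON_blend = 41.877 + 33.231 = 75.108

75.108


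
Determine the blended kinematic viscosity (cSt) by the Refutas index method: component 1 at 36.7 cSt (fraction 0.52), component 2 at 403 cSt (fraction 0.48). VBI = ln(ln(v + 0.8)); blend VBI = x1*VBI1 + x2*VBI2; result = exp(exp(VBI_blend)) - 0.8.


Refutas method: VBN_i = 14.534*ln(ln(visc_i + 0.8)) + 10.975, blended linearly by mass fraction; since VBN is linear in VBI_i = ln(ln(visc_i + 0.8)) and the fractions sum to 1, blend VBI directly: visc = exp(exp(VBI_blend)) - 0.8
VBI_1 = ln(ln(36.7 + 0.8)) = 1.28767
VBI_2 = ln(ln(403 + 0.8)) = 1.79191
VBI_blend = 0.52 * 1.28767 + 0.48 * 1.79191 = 1.52971
visc_blend = exp(exp(1.52971)) - 0.8 = 100.4

100.4 cSt


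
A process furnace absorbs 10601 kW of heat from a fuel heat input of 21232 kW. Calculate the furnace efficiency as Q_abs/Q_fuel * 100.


Furnace efficiency = Q_absorbed / Q_fuel * 100
= 10601 / 21232 * 100 = 49.93

49.93 %


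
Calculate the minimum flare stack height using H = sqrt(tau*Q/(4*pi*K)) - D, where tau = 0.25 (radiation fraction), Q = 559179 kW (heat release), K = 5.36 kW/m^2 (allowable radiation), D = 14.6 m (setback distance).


tau*Q/(4*pi*K) = 0.25 * 559179 / (4 * pi * 5.36) = 2075.47
sqrt(2075.47) = 45.5573
H = 45.5573 - 14.6 = 30.96

30.96 m


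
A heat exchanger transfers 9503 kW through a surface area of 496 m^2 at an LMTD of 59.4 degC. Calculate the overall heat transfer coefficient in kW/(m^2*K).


From Q = U*A*LMTD, U = Q / (A * LMTD)
U = 9503 / (496 * 59.4) = 9503 / 29462.4 = 0.3225

0.3225 kW/(m^2*K)


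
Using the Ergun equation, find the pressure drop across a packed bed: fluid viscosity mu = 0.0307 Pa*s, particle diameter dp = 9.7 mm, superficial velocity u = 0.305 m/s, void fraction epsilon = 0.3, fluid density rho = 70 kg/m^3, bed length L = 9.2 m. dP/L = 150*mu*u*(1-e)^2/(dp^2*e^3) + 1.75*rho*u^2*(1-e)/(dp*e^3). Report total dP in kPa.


dp = 9.7 mm = 0.0097 m
Viscous term = 150*0.0307*0.305*(1-0.3)^2 / (0.0097^2*0.3^3) = 270906
Inertial term = 1.75*70*0.305^2*(1-0.3) / (0.0097*0.3^3) = 30457.8
dP/L = 270906 + 30457.8 = 301364 Pa/m
dP = 301364 * 9.2 / 1000 = 2773 kPa

2773 kPa


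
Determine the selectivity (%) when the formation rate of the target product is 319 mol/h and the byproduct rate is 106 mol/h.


Selectivity = desired / (desired + undesired) * 100
Total products = 319 + 106 = 425 mol/h
S = 319 / 425 * 100
= 0.7506 * 100
= 75.06 %

75.06 %


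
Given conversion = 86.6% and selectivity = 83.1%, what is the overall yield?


Overall yield = conversion (%) * selectivity (%) / 100
Conversion = 86.6%, Selectivity = 83.1%
Y = 86.6 * 83.1 / 100
= 71.9646 %

71.9646 %


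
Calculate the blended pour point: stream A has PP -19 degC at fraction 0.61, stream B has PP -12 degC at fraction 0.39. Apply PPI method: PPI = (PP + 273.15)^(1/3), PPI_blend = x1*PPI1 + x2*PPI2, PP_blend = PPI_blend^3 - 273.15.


PPI_1 = (-19 + 273.15)^(1/3) = 6.334272
PPI_2 = (-12 + 273.15)^(1/3) = 6.391901
PPI_blend = 0.61 * 6.334272 + 0.39 * 6.391901 = 6.356747
PP_blend = 6.356747^3 - 273.15 = 256.8649 - 273.15 = -16.29

-16.29 degC


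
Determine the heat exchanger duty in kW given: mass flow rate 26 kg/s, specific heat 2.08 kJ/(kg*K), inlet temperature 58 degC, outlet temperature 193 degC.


Q = m_dot * cp * delta_T
delta_T = 193 - 58 = 135 K
Q = 26 * 2.08 * 135
= 54.08 * 135
= 7300.8 kW

7300.8 kW


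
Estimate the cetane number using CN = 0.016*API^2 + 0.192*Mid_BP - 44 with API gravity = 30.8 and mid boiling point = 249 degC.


CN = 0.016 * 30.8^2 + 0.192 * 249 - 44
CN = 15.17824 + 47.808 - 44 = 18.98624

18.98624


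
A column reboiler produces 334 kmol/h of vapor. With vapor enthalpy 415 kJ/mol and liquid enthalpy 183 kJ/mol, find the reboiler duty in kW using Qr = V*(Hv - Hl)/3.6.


Qr = 334 * (415 - 183) / 3.6 = 334 * 232 / 3.6 = 21520

21520 kW


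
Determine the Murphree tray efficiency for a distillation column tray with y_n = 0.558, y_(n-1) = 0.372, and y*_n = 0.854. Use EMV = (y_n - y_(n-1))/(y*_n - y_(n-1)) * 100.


Murphree vapor efficiency: EMV = (y_n - y_(n-1)) / (y*_n - y_(n-1)) * 100
EMV = (0.558 - 0.372) / (0.854 - 0.372) * 100 = 0.186 / 0.482 * 100 = 38.59

38.59 %


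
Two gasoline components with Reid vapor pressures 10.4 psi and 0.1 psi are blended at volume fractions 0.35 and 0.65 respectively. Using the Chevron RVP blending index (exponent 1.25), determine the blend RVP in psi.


Chevron index: RVP_blend = (sum xi*RVPi^1.25)^(1/1.25)
RVP^1.25 terms: 0.35 * 10.4^1.25 + 0.65 * 0.1^1.25 = 6.57327
RVP_blend = 6.57327^(1/1.25) = 4.511

4.511 psi


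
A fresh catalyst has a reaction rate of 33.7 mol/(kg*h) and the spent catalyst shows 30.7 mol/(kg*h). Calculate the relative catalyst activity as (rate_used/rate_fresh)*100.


Activity (%) = (rate_used / rate_fresh) * 100
rate_used = 30.7, rate_fresh = 33.7
= (30.7 / 33.7) * 100
= 0.9110 * 100 = 91.10

91.10 %


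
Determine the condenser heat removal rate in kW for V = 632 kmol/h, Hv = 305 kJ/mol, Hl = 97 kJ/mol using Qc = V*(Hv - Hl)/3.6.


Qc = 632 * (305 - 97) / 3.6 = 632 * 208 / 3.6 = 36520

36520 kW


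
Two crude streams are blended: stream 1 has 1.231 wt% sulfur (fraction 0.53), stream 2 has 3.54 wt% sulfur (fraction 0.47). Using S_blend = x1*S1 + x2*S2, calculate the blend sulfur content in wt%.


Linear sulfur blending: S_blend = x1*S1 + x2*S2
Contribution 1: 0.53 * 1.231 = 0.65243 wt%
Contribution 2: 0.47 * 3.54 = 1.6638 wt%
S_blend = 0.65243 + 1.6638 = 2.31623

2.31623 wt%


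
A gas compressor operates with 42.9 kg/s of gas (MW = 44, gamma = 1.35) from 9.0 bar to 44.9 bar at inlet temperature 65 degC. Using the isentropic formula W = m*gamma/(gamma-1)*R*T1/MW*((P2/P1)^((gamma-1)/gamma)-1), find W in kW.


Isentropic work: W = m*(gamma/(gamma-1))*(R*T1/MW)*((P2/P1)^((gamma-1)/gamma) - 1)
T1 = 65 + 273.15 = 338.15 K
Pressure ratio = 44.9 / 9.0 = 4.98889
Exponent = (1.35 - 1)/1.35 = 0.259259
(P2/P1)^exp - 1 = 4.98889^0.259259 - 1 = 0.516924
W = 42.9 * 1.35 / 0.35 * 8.314 * 338.15 / 44 * 0.516924 = 5465

5465 kW


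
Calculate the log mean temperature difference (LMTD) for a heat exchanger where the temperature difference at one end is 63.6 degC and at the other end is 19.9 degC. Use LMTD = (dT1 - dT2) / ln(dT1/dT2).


LMTD = (dT1 - dT2) / ln(dT1/dT2)
= (63.6 - 19.9) / ln(63.6 / 19.9) = 43.7 / 1.16189 = 37.61

37.61 degC


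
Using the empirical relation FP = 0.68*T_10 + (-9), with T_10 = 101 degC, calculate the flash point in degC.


FP = 0.68 * 101 + (-9) = 59.68

59.68 degC


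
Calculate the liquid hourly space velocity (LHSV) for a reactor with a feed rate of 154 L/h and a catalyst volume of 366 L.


LHSV = volumetric feed rate / catalyst volume
= 154 L/h / 366 L
= 0.4208 h^-1

0.4208 h^-1


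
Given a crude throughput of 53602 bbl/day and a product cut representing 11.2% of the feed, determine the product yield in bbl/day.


Crude throughput = 53602 bbl/day
Fraction yield = 11.2%
yield = throughput * fraction / 100
yield = 53602 * 11.2 / 100 = 6003.424

6003.424 bbl/day


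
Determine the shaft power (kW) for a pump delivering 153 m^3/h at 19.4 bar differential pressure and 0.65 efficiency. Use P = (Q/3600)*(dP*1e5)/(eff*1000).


Q = 153 / 3600 = 0.0425 m^3/s
P = 0.0425 * (19.4 * 1e5) / 0.65 / 1000 = 126.8

126.8 kW


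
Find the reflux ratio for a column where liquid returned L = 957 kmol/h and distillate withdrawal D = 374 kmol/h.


Reflux ratio definition: R = L / D (liquid returned / distillate withdrawn)
L = 957 kmol/h, D = 374 kmol/h
R = 957 / 374 = 2.559

2.559


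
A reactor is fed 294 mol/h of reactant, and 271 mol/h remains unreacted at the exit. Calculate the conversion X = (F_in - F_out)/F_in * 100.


X = (F_in - F_out) / F_in * 100
Moles reacted = 294 - 271 = 23
X = 23 / 294 * 100
= 0.07823 * 100
= 7.823 %

7.823 %


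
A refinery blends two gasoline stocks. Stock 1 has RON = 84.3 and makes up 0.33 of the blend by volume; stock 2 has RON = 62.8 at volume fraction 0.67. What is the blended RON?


Linear blending: RON_blend = sum(vi * RONi)
Contribution 1: 0.33 * 84.3 = 27.819
Contribution 2: 0.67 * 62.8 = 42.076
RON_blend = 27.819 + 42.076 = 69.895

69.895


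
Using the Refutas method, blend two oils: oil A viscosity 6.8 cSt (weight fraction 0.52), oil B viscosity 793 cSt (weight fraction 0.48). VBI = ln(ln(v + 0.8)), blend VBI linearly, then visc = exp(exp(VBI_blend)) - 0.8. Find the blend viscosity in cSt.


Refutas method: VBN_i = 14.534*ln(ln(visc_i + 0.8)) + 10.975, blended linearly by mass fraction; since VBN is linear in VBI_i = ln(ln(visc_i + 0.8)) and the fractions sum to 1, blend VBI directly: visc = exp(exp(VBI_blend)) - 0.8
VBI_1 = ln(ln(6.8 + 0.8)) = 0.707123
VBI_2 = ln(ln(793 + 0.8)) = 1.89864
VBI_blend = 0.52 * 0.707123 + 0.48 * 1.89864 = 1.27905
visc_blend = exp(exp(1.27905)) - 0.8 = 35.55

35.55 cSt


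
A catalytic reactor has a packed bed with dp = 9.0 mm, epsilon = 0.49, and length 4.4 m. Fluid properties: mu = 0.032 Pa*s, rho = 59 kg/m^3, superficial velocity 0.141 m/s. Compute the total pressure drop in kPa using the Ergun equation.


dp = 9.0 mm = 0.009 m
Viscous term = 150*0.032*0.141*(1-0.49)^2 / (0.009^2*0.49^3) = 18472.6
Inertial term = 1.75*59*0.141^2*(1-0.49) / (0.009*0.49^3) = 988.707
dP/L = 18472.6 + 988.707 = 19461.3 Pa/m
dP = 19461.3 * 4.4 / 1000 = 85.63 kPa

85.63 kPa


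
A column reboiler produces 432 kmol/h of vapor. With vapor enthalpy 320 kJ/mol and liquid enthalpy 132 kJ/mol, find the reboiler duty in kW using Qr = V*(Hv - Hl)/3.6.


Qr = 432 * (320 - 132) / 3.6 = 432 * 188 / 3.6 = 22560

22560 kW


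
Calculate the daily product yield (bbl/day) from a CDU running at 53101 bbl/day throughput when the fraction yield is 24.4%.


Crude throughput = 53101 bbl/day
Fraction yield = 24.4%
yield = throughput * fraction / 100
yield = 53101 * 24.4 / 100 = 12956.644

12956.644 bbl/day


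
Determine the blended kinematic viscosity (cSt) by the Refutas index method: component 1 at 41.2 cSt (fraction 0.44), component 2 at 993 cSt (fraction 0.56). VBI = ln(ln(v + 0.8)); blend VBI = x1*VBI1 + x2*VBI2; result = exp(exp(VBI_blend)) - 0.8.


Refutas method: VBN_i = 14.534*ln(ln(visc_i + 0.8)) + 10.975, blended linearly by mass fraction; since VBN is linear in VBI_i = ln(ln(visc_i + 0.8)) and the fractions sum to 1, blend VBI directly: visc = exp(exp(VBI_blend)) - 0.8
VBI_1 = ln(ln(41.2 + 0.8)) = 1.31846
VBI_2 = ln(ln(993 + 0.8)) = 1.93174
VBI_blend = 0.44 * 1.31846 + 0.56 * 1.93174 = 1.6619
visc_blend = exp(exp(1.6619)) - 0.8 = 193.5

193.5 cSt


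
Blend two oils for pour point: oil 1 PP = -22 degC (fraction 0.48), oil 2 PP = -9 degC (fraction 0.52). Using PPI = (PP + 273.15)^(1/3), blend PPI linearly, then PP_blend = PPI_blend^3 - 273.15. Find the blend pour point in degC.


PPI_1 = (-22 + 273.15)^(1/3) = 6.30925
PPI_2 = (-9 + 273.15)^(1/3) = 6.416283
PPI_blend = 0.48 * 6.30925 + 0.52 * 6.416283 = 6.364907
PP_blend = 6.364907^3 - 273.15 = 257.8554 - 273.15 = -15.29

-15.29 degC


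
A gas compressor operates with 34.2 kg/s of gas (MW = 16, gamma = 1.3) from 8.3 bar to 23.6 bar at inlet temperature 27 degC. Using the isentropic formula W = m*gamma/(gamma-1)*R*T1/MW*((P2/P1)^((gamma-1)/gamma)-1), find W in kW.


Isentropic work: W = m*(gamma/(gamma-1))*(R*T1/MW)*((P2/P1)^((gamma-1)/gamma) - 1)
T1 = 27 + 273.15 = 300.15 K
Pressure ratio = 23.6 / 8.3 = 2.84337
Exponent = (1.3 - 1)/1.3 = 0.230769
(P2/P1)^exp - 1 = 2.84337^0.230769 - 1 = 0.272714
W = 34.2 * 1.3 / 0.3 * 8.314 * 300.15 / 16 * 0.272714 = 6304

6304 kW


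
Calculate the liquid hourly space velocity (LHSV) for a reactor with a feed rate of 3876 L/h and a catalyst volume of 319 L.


LHSV = volumetric feed rate / catalyst volume
= 3876 L/h / 319 L
= 12.15 h^-1

12.15 h^-1


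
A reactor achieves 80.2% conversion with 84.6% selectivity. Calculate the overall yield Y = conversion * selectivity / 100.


Overall yield = conversion (%) * selectivity (%) / 100
Conversion = 80.2%, Selectivity = 84.6%
Y = 80.2 * 84.6 / 100
= 67.8492 %

67.8492 %


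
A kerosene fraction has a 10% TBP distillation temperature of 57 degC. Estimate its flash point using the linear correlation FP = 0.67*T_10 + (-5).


FP = 0.67 * 57 + (-5) = 33.19

33.19 degC


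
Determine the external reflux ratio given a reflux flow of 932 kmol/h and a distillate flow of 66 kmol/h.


Reflux ratio definition: R = L / D (liquid returned / distillate withdrawn)
L = 932 kmol/h, D = 66 kmol/h
R = 932 / 66 = 14.12

14.12


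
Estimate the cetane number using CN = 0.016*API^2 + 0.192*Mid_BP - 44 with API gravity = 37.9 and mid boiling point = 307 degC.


CN = 0.016 * 37.9^2 + 0.192 * 307 - 44
CN = 22.98256 + 58.944 - 44 = 37.92656

37.92656


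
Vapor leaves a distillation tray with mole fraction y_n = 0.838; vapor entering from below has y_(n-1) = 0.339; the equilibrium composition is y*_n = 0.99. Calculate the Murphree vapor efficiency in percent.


Murphree vapor efficiency: EMV = (y_n - y_(n-1)) / (y*_n - y_(n-1)) * 100
EMV = (0.838 - 0.339) / (0.99 - 0.339) * 100 = 0.499 / 0.651 * 100 = 76.65

76.65 %


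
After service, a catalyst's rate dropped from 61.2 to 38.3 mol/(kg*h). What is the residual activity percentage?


Activity (%) = (rate_used / rate_fresh) * 100
rate_used = 38.3, rate_fresh = 61.2
= (38.3 / 61.2) * 100
= 0.6258 * 100 = 62.58

62.58 %


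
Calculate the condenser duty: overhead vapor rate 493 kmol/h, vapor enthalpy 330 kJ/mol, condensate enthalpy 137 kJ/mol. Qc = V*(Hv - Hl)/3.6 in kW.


Qc = 493 * (330 - 137) / 3.6 = 493 * 193 / 3.6 = 26430

26430 kW


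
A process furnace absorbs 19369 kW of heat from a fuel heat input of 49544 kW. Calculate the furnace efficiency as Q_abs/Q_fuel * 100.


Furnace efficiency = Q_absorbed / Q_fuel * 100
= 19369 / 49544 * 100 = 39.09

39.09 %


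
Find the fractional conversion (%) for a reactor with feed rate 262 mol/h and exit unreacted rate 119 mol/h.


X = (F_in - F_out) / F_in * 100
Moles reacted = 262 - 119 = 143
X = 143 / 262 * 100
= 0.5458 * 100
= 54.58 %

54.58 %


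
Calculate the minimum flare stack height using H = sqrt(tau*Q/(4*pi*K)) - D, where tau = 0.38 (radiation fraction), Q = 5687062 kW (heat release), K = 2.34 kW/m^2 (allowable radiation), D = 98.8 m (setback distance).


tau*Q/(4*pi*K) = 0.38 * 5687062 / (4 * pi * 2.34) = 73493
sqrt(73493) = 271.096
H = 271.096 - 98.8 = 172.3

172.3 m


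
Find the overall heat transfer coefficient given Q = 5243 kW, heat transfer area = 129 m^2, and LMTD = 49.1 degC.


From Q = U*A*LMTD, U = Q / (A * LMTD)
U = 5243 / (129 * 49.1) = 5243 / 6333.9 = 0.8278

0.8278 kW/(m^2*K)


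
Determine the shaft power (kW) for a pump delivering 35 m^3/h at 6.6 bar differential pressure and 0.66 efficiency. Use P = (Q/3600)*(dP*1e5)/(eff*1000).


Q = 35 / 3600 = 0.00972222 m^3/s
P = 0.00972222 * (6.6 * 1e5) / 0.66 / 1000 = 9.722

9.722 kW


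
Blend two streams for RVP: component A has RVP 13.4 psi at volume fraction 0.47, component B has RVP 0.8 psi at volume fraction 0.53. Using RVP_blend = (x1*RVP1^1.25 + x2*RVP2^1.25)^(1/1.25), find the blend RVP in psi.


Chevron index: RVP_blend = (sum xi*RVPi^1.25)^(1/1.25)
RVP^1.25 terms: 0.47 * 13.4^1.25 + 0.53 * 0.8^1.25 = 12.4508
RVP_blend = 12.4508^(1/1.25) = 7.519

7.519 psi


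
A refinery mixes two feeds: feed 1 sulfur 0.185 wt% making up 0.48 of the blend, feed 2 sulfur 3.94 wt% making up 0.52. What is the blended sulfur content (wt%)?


Linear sulfur blending: S_blend = x1*S1 + x2*S2
Contribution 1: 0.48 * 0.185 = 0.0888 wt%
Contribution 2: 0.52 * 3.94 = 2.0488 wt%
S_blend = 0.0888 + 2.0488 = 2.1376

2.1376 wt%


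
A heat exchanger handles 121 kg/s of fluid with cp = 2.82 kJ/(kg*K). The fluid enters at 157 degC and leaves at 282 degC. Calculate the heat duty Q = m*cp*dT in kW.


Q = m_dot * cp * delta_T
delta_T = 282 - 157 = 125 K
Q = 121 * 2.82 * 125
= 341.22 * 125
= 42652.5 kW

42652.5 kW


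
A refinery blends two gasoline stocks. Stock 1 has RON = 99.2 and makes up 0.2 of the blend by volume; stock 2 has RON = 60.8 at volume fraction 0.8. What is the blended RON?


Linear blending: RON_blend = sum(vi * RONi)
Contribution 1: 0.2 * 99.2 = 19.84
Contribution 2: 0.8 * 60.8 = 48.64
RON_blend = 19.84 + 48.64 = 68.48

68.48


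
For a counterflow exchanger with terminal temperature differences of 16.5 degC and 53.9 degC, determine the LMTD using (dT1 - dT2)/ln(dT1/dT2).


LMTD = (dT1 - dT2) / ln(dT1/dT2)
= (16.5 - 53.9) / ln(16.5 / 53.9) = -37.4 / -1.18377 = 31.59

31.59 degC


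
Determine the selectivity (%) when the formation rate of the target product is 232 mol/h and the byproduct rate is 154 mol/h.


Selectivity = desired / (desired + undesired) * 100
Total products = 232 + 154 = 386 mol/h
S = 232 / 386 * 100
= 0.6010 * 100
= 60.10 %

60.10 %


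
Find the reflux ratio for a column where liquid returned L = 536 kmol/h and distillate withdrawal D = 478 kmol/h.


Reflux ratio definition: R = L / D (liquid returned / distillate withdrawn)
L = 536 kmol/h, D = 478 kmol/h
R = 536 / 478 = 1.121

1.121


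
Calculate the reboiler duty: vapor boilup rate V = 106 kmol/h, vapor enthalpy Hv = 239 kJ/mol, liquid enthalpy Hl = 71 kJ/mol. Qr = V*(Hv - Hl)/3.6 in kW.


Qr = 106 * (239 - 71) / 3.6 = 106 * 168 / 3.6 = 4947

4947 kW


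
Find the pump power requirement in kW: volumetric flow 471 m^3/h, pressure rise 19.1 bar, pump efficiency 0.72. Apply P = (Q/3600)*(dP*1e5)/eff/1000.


Q = 471 / 3600 = 0.130833 m^3/s
P = 0.130833 * (19.1 * 1e5) / 0.72 / 1000 = 347.1

347.1 kW


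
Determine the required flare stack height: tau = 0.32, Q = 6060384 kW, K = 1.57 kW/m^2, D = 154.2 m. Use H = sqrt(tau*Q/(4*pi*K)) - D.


tau*Q/(4*pi*K) = 0.32 * 6060384 / (4 * pi * 1.57) = 98297.1
sqrt(98297.1) = 313.524
H = 313.524 - 154.2 = 159.3

159.3 m


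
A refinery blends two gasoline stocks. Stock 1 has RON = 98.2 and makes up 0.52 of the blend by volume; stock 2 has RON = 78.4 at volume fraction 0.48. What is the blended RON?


Linear blending: RON_blend = sum(vi * RONi)
Contribution 1: 0.52 * 98.2 = 51.064
Contribution 2: 0.48 * 78.4 = 37.632
RON_blend = 51.064 + 37.632 = 88.696

88.696


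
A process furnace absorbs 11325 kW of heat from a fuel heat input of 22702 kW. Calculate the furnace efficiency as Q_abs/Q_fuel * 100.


Furnace efficiency = Q_absorbed / Q_fuel * 100
= 11325 / 22702 * 100 = 49.89

49.89 %


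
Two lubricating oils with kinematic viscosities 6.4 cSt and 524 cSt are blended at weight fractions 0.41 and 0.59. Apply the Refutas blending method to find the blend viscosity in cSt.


Refutas method: VBN_i = 14.534*ln(ln(visc_i + 0.8)) + 10.975, blended linearly by mass fraction; since VBN is linear in VBI_i = ln(ln(visc_i + 0.8)) and the fractions sum to 1, blend VBI directly: visc = exp(exp(VBI_blend)) - 0.8
VBI_1 = ln(ln(6.4 + 0.8)) = 0.680103
VBI_2 = ln(ln(524 + 0.8)) = 1.83466
VBI_blend = 0.41 * 0.680103 + 0.59 * 1.83466 = 1.36129
visc_blend = exp(exp(1.36129)) - 0.8 = 48.66

48.66 cSt


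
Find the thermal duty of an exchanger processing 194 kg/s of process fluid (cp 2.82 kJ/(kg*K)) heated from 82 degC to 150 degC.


Q = m_dot * cp * delta_T
delta_T = 150 - 82 = 68 K
Q = 194 * 2.82 * 68
= 547.08 * 68
= 37201.44 kW

37201.44 kW


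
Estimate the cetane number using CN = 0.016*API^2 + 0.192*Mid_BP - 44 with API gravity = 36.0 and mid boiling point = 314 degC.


CN = 0.016 * 36.0^2 + 0.192 * 314 - 44
CN = 20.736 + 60.288 - 44 = 37.024

37.024


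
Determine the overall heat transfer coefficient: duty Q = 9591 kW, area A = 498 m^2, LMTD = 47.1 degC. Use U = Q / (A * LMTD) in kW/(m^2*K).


From Q = U*A*LMTD, U = Q / (A * LMTD)
U = 9591 / (498 * 47.1) = 9591 / 23455.8 = 0.4089

0.4089 kW/(m^2*K)


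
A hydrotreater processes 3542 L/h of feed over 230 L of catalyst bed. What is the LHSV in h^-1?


LHSV = volumetric feed rate / catalyst volume
= 3542 L/h / 230 L
= 15.40 h^-1

15.40 h^-1


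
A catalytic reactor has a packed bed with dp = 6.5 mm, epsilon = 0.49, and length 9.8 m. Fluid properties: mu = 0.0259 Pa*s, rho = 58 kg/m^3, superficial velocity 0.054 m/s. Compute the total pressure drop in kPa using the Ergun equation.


dp = 6.5 mm = 0.0065 m
Viscous term = 150*0.0259*0.054*(1-0.49)^2 / (0.0065^2*0.49^3) = 10977.7
Inertial term = 1.75*58*0.054^2*(1-0.49) / (0.0065*0.49^3) = 197.389
dP/L = 10977.7 + 197.389 = 11175.1 Pa/m
dP = 11175.1 * 9.8 / 1000 = 109.5 kPa

109.5 kPa


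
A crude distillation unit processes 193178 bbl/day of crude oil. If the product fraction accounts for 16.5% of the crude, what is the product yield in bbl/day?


Crude throughput = 193178 bbl/day
Fraction yield = 16.5%
yield = throughput * fraction / 100
yield = 193178 * 16.5 / 100 = 31874.37

31874.37 bbl/day


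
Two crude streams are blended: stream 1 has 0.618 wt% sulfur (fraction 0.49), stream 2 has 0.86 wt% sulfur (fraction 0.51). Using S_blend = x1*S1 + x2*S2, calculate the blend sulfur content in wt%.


Linear sulfur blending: S_blend = x1*S1 + x2*S2
Contribution 1: 0.49 * 0.618 = 0.30282 wt%
Contribution 2: 0.51 * 0.86 = 0.4386 wt%
S_blend = 0.30282 + 0.4386 = 0.74142

0.74142 wt%


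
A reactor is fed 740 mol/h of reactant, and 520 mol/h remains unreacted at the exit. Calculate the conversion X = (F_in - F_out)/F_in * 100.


X = (F_in - F_out) / F_in * 100
Moles reacted = 740 - 520 = 220
X = 220 / 740 * 100
= 0.2973 * 100
= 29.73 %

29.73 %


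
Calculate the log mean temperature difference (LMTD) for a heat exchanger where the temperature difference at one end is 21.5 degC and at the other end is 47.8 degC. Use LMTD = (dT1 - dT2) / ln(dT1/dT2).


LMTD = (dT1 - dT2) / ln(dT1/dT2)
= (21.5 - 47.8) / ln(21.5 / 47.8) = -26.3 / -0.798973 = 32.92

32.92 degC


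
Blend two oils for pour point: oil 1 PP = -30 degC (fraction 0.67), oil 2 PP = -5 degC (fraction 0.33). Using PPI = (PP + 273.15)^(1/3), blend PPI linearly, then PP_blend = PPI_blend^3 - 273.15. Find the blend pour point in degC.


PPI_1 = (-30 + 273.15)^(1/3) = 6.241535
PPI_2 = (-5 + 273.15)^(1/3) = 6.448508
PPI_blend = 0.67 * 6.241535 + 0.33 * 6.448508 = 6.309836
PP_blend = 6.309836^3 - 273.15 = 251.22 - 273.15 = -21.93

-21.93 degC


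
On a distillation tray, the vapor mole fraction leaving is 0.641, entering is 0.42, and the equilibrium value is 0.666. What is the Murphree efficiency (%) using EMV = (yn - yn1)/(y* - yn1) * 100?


Murphree vapor efficiency: EMV = (y_n - y_(n-1)) / (y*_n - y_(n-1)) * 100
EMV = (0.641 - 0.42) / (0.666 - 0.42) * 100 = 0.221 / 0.246 * 100 = 89.84

89.84 %


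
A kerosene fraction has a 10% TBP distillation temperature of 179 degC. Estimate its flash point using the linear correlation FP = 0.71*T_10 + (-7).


FP = 0.71 * 179 + (-7) = 120.09

120.09 degC


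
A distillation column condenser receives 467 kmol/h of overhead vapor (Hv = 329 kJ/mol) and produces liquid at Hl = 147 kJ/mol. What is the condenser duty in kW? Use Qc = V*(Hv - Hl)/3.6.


Qc = 467 * (329 - 147) / 3.6 = 467 * 182 / 3.6 = 23610

23610 kW


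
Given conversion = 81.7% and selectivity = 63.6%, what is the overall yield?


Overall yield = conversion (%) * selectivity (%) / 100
Conversion = 81.7%, Selectivity = 63.6%
Y = 81.7 * 63.6 / 100
= 51.9612 %

51.9612 %


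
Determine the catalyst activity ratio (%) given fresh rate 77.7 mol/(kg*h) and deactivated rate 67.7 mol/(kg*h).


Activity (%) = (rate_used / rate_fresh) * 100
rate_used = 67.7, rate_fresh = 77.7
= (67.7 / 77.7) * 100
= 0.8713 * 100 = 87.13

87.13 %


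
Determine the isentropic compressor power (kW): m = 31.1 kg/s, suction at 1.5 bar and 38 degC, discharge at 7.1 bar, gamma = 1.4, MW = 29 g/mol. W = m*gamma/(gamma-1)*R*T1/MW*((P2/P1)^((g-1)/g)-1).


Isentropic work: W = m*(gamma/(gamma-1))*(R*T1/MW)*((P2/P1)^((gamma-1)/gamma) - 1)
T1 = 38 + 273.15 = 311.15 K
Pressure ratio = 7.1 / 1.5 = 4.73333
Exponent = (1.4 - 1)/1.4 = 0.285714
(P2/P1)^exp - 1 = 4.73333^0.285714 - 1 = 0.55921
W = 31.1 * 1.4 / 0.4 * 8.314 * 311.15 / 29 * 0.55921 = 5430

5430 kW


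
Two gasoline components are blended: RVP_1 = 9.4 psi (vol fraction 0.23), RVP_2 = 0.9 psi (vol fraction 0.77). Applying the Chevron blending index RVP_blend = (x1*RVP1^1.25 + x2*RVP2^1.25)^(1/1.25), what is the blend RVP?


Chevron index: RVP_blend = (sum xi*RVPi^1.25)^(1/1.25)
RVP^1.25 terms: 0.23 * 9.4^1.25 + 0.77 * 0.9^1.25 = 4.46061
RVP_blend = 4.46061^(1/1.25) = 3.308

3.308 psi


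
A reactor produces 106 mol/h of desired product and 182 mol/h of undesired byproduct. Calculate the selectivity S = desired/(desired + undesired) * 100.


Selectivity = desired / (desired + undesired) * 100
Total products = 106 + 182 = 288 mol/h
S = 106 / 288 * 100
= 0.3681 * 100
= 36.81 %

36.81 %


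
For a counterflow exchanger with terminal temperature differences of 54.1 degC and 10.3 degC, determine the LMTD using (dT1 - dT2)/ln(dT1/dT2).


LMTD = (dT1 - dT2) / ln(dT1/dT2)
= (54.1 - 10.3) / ln(54.1 / 10.3) = 43.8 / 1.65869 = 26.41

26.41 degC


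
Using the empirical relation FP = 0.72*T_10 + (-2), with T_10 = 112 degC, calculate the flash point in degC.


FP = 0.72 * 112 + (-2) = 78.64

78.64 degC


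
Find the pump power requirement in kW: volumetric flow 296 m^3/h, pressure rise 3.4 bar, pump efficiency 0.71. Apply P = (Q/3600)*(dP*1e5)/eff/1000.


Q = 296 / 3600 = 0.0822222 m^3/s
P = 0.0822222 * (3.4 * 1e5) / 0.71 / 1000 = 39.37

39.37 kW


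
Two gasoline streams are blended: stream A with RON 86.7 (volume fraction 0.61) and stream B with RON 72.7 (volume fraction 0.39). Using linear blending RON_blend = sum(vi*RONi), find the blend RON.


Linear blending: RON_blend = sum(vi * RONi)
Contribution 1: 0.61 * 86.7 = 52.887
Contribution 2: 0.39 * 72.7 = 28.353
RON_blend = 52.887 + 28.353 = 81.24

81.24


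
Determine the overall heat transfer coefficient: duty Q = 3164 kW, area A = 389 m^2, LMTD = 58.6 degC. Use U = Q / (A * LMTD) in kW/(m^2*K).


From Q = U*A*LMTD, U = Q / (A * LMTD)
U = 3164 / (389 * 58.6) = 3164 / 22795.4 = 0.1388

0.1388 kW/(m^2*K)


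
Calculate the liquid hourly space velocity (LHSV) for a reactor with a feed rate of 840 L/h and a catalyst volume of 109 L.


LHSV = volumetric feed rate / catalyst volume
= 840 L/h / 109 L
= 7.706 h^-1

7.706 h^-1


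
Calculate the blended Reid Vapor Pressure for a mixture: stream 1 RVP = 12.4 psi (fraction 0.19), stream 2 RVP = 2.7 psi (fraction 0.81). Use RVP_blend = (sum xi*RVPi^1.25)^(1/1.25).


Chevron index: RVP_blend = (sum xi*RVPi^1.25)^(1/1.25)
RVP^1.25 terms: 0.19 * 12.4^1.25 + 0.81 * 2.7^1.25 = 7.22453
RVP_blend = 7.22453^(1/1.25) = 4.865

4.865 psi


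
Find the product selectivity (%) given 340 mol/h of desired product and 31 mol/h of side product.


Selectivity = desired / (desired + undesired) * 100
Total products = 340 + 31 = 371 mol/h
S = 340 / 371 * 100
= 0.9164 * 100
= 91.64 %

91.64 %


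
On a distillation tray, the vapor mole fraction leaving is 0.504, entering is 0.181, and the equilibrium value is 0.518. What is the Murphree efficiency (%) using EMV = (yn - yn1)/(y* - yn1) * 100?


Murphree vapor efficiency: EMV = (y_n - y_(n-1)) / (y*_n - y_(n-1)) * 100
EMV = (0.504 - 0.181) / (0.518 - 0.181) * 100 = 0.323 / 0.337 * 100 = 95.85

95.85 %


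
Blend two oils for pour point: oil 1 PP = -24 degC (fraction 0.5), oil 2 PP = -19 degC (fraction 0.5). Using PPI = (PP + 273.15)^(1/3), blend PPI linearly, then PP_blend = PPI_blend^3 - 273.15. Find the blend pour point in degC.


PPI_1 = (-24 + 273.15)^(1/3) = 6.292458
PPI_2 = (-19 + 273.15)^(1/3) = 6.334272
PPI_blend = 0.5 * 6.292458 + 0.5 * 6.334272 = 6.313365
PP_blend = 6.313365^3 - 273.15 = 251.6417 - 273.15 = -21.51

-21.51 degC


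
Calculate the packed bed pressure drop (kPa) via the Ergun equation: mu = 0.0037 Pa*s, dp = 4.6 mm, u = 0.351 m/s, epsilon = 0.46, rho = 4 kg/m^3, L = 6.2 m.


dp = 4.6 mm = 0.0046 m
Viscous term = 150*0.0037*0.351*(1-0.46)^2 / (0.0046^2*0.46^3) = 27580.3
Inertial term = 1.75*4*0.351^2*(1-0.46) / (0.0046*0.46^3) = 1040.1
dP/L = 27580.3 + 1040.1 = 28620.4 Pa/m
dP = 28620.4 * 6.2 / 1000 = 177.4 kPa

177.4 kPa


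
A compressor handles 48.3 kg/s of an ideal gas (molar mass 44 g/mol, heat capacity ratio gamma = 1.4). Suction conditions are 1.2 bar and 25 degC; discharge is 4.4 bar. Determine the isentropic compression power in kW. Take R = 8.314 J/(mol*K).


Isentropic work: W = m*(gamma/(gamma-1))*(R*T1/MW)*((P2/P1)^((gamma-1)/gamma) - 1)
T1 = 25 + 273.15 = 298.15 K
Pressure ratio = 4.4 / 1.2 = 3.66667
Exponent = (1.4 - 1)/1.4 = 0.285714
(P2/P1)^exp - 1 = 3.66667^0.285714 - 1 = 0.449507
W = 48.3 * 1.4 / 0.4 * 8.314 * 298.15 / 44 * 0.449507 = 4281

4281 kW


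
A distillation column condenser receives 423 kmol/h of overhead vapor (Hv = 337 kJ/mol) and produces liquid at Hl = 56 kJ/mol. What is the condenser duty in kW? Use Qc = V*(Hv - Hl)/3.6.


Qc = 423 * (337 - 56) / 3.6 = 423 * 281 / 3.6 = 33020

33020 kW


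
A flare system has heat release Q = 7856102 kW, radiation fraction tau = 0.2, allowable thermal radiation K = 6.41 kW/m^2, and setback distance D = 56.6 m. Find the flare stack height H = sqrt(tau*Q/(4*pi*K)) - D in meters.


tau*Q/(4*pi*K) = 0.2 * 7856102 / (4 * pi * 6.41) = 19506
sqrt(19506) = 139.664
H = 139.664 - 56.6 = 83.06

83.06 m


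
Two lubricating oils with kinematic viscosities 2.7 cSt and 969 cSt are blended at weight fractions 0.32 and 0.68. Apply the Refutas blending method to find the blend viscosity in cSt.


Refutas method: VBN_i = 14.534*ln(ln(visc_i + 0.8)) + 10.975, blended linearly by mass fraction; since VBN is linear in VBI_i = ln(ln(visc_i + 0.8)) and the fractions sum to 1, blend VBI directly: visc = exp(exp(VBI_blend)) - 0.8
VBI_1 = ln(ln(2.7 + 0.8)) = 0.225351
VBI_2 = ln(ln(969 + 0.8)) = 1.9282
VBI_blend = 0.32 * 0.225351 + 0.68 * 1.9282 = 1.38329
visc_blend = exp(exp(1.38329)) - 0.8 = 53.15

53.15 cSt


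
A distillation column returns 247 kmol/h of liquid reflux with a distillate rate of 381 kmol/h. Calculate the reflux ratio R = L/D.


Reflux ratio definition: R = L / D (liquid returned / distillate withdrawn)
L = 247 kmol/h, D = 381 kmol/h
R = 247 / 381 = 0.6483

0.6483


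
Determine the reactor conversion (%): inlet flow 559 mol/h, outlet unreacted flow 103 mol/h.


X = (F_in - F_out) / F_in * 100
Moles reacted = 559 - 103 = 456
X = 456 / 559 * 100
= 0.8157 * 100
= 81.57 %

81.57 %


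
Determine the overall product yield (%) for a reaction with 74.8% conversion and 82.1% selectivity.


Overall yield = conversion (%) * selectivity (%) / 100
Conversion = 74.8%, Selectivity = 82.1%
Y = 74.8 * 82.1 / 100
= 61.4108 %

61.4108 %


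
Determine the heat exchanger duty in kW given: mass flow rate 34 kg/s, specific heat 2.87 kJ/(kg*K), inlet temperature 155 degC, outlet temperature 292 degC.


Q = m_dot * cp * delta_T
delta_T = 292 - 155 = 137 K
Q = 34 * 2.87 * 137
= 97.58 * 137
= 13368.46 kW

13368.46 kW


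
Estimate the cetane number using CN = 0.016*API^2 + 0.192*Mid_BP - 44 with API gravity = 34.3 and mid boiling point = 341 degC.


CN = 0.016 * 34.3^2 + 0.192 * 341 - 44
CN = 18.82384 + 65.472 - 44 = 40.29584

40.29584


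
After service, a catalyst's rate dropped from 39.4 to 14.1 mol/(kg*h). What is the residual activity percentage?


Activity (%) = (rate_used / rate_fresh) * 100
rate_used = 14.1, rate_fresh = 39.4
= (14.1 / 39.4) * 100
= 0.3579 * 100 = 35.79

35.79 %


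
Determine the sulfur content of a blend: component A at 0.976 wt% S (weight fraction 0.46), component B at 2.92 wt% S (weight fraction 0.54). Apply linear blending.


Linear sulfur blending: S_blend = x1*S1 + x2*S2
Contribution 1: 0.46 * 0.976 = 0.44896 wt%
Contribution 2: 0.54 * 2.92 = 1.5768 wt%
S_blend = 0.44896 + 1.5768 = 2.02576

2.02576 wt%


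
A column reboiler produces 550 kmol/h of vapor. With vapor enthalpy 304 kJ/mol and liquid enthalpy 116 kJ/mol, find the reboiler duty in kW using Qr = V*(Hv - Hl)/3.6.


Qr = 550 * (304 - 116) / 3.6 = 550 * 188 / 3.6 = 28720

28720 kW


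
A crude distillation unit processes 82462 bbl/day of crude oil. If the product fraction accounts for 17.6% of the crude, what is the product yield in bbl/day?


Crude throughput = 82462 bbl/day
Fraction yield = 17.6%
yield = throughput * fraction / 100
yield = 82462 * 17.6 / 100 = 14513.312

14513.312 bbl/day
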